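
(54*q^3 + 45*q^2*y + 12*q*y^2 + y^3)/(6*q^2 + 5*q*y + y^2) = (18*q^2 + 9*q*y + y^2)/(2*q + y)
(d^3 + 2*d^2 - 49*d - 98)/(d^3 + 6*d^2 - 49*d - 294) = (d + 2)/(d + 6)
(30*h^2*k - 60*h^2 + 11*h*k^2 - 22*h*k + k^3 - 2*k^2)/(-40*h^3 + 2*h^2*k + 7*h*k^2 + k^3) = (-6*h*k + 12*h - k^2 + 2*k)/(8*h^2 - 2*h*k - k^2)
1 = 1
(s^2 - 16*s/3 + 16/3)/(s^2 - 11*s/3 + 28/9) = 3*(s - 4)/(3*s - 7)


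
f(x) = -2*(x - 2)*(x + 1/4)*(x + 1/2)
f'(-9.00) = -528.25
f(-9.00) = 1636.25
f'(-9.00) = -528.25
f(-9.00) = 1636.25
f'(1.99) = -11.06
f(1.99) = 0.11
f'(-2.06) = -33.01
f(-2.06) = 22.93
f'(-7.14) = -338.83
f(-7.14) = 836.30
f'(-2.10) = -34.21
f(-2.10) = 24.27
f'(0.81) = 2.86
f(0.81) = 3.30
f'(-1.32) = -14.30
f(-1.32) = 5.83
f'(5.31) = -139.88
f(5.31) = -213.85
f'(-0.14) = 1.93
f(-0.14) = 0.17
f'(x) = -2*(x - 2)*(x + 1/4) - 2*(x - 2)*(x + 1/2) - 2*(x + 1/4)*(x + 1/2)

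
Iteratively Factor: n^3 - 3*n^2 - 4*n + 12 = (n - 2)*(n^2 - n - 6) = (n - 2)*(n + 2)*(n - 3)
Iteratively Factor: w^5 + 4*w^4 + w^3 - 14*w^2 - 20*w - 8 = (w + 2)*(w^4 + 2*w^3 - 3*w^2 - 8*w - 4) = (w + 1)*(w + 2)*(w^3 + w^2 - 4*w - 4) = (w + 1)^2*(w + 2)*(w^2 - 4) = (w - 2)*(w + 1)^2*(w + 2)*(w + 2)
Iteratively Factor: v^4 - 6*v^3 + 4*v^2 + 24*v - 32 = (v + 2)*(v^3 - 8*v^2 + 20*v - 16) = (v - 4)*(v + 2)*(v^2 - 4*v + 4) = (v - 4)*(v - 2)*(v + 2)*(v - 2)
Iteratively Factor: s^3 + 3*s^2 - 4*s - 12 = (s + 3)*(s^2 - 4) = (s + 2)*(s + 3)*(s - 2)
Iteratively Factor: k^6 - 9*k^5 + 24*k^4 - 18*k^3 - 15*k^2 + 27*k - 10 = (k - 1)*(k^5 - 8*k^4 + 16*k^3 - 2*k^2 - 17*k + 10) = (k - 1)^2*(k^4 - 7*k^3 + 9*k^2 + 7*k - 10) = (k - 1)^2*(k + 1)*(k^3 - 8*k^2 + 17*k - 10) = (k - 1)^3*(k + 1)*(k^2 - 7*k + 10) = (k - 5)*(k - 1)^3*(k + 1)*(k - 2)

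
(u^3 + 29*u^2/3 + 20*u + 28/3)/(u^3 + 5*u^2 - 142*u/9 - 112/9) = 3*(u + 2)/(3*u - 8)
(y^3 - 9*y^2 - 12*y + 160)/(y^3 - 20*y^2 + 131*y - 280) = (y + 4)/(y - 7)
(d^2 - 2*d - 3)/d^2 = 1 - 2/d - 3/d^2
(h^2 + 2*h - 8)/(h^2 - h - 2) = (h + 4)/(h + 1)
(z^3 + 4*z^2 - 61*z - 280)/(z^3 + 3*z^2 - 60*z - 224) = (z + 5)/(z + 4)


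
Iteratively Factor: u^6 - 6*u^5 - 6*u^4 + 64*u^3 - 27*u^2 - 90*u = (u - 5)*(u^5 - u^4 - 11*u^3 + 9*u^2 + 18*u) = (u - 5)*(u - 2)*(u^4 + u^3 - 9*u^2 - 9*u) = u*(u - 5)*(u - 2)*(u^3 + u^2 - 9*u - 9) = u*(u - 5)*(u - 2)*(u + 3)*(u^2 - 2*u - 3) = u*(u - 5)*(u - 3)*(u - 2)*(u + 3)*(u + 1)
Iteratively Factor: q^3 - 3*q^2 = (q)*(q^2 - 3*q) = q^2*(q - 3)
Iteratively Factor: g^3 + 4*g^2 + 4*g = (g)*(g^2 + 4*g + 4) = g*(g + 2)*(g + 2)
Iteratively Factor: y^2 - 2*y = (y - 2)*(y)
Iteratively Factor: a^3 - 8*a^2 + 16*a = (a)*(a^2 - 8*a + 16) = a*(a - 4)*(a - 4)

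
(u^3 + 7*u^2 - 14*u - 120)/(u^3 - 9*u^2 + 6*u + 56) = (u^2 + 11*u + 30)/(u^2 - 5*u - 14)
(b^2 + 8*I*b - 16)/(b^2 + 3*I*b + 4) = (b + 4*I)/(b - I)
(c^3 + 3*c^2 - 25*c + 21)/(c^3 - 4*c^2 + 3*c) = (c + 7)/c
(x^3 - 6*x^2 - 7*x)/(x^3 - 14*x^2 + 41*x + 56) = x/(x - 8)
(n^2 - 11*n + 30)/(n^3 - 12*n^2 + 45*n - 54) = (n - 5)/(n^2 - 6*n + 9)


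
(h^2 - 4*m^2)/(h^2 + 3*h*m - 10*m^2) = (h + 2*m)/(h + 5*m)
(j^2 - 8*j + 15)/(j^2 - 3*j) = (j - 5)/j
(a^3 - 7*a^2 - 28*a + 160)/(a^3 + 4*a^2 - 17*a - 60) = (a - 8)/(a + 3)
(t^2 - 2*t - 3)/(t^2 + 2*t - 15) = (t + 1)/(t + 5)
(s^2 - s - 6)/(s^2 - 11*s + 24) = (s + 2)/(s - 8)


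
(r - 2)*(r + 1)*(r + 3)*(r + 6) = r^4 + 8*r^3 + 7*r^2 - 36*r - 36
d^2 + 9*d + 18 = (d + 3)*(d + 6)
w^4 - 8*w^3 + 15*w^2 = w^2*(w - 5)*(w - 3)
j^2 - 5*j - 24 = (j - 8)*(j + 3)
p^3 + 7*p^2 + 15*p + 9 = (p + 1)*(p + 3)^2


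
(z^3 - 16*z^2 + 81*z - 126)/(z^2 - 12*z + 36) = (z^2 - 10*z + 21)/(z - 6)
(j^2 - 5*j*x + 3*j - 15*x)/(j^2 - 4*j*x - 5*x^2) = (j + 3)/(j + x)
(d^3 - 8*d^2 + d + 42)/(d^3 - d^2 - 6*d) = (d - 7)/d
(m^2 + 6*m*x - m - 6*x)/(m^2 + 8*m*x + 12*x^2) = (m - 1)/(m + 2*x)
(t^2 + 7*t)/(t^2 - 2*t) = (t + 7)/(t - 2)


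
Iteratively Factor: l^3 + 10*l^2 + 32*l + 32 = (l + 4)*(l^2 + 6*l + 8) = (l + 4)^2*(l + 2)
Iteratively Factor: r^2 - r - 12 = (r + 3)*(r - 4)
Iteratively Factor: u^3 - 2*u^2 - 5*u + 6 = (u - 1)*(u^2 - u - 6) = (u - 3)*(u - 1)*(u + 2)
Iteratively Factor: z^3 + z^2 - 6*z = (z)*(z^2 + z - 6) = z*(z - 2)*(z + 3)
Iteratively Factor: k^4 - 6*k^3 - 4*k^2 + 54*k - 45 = (k - 3)*(k^3 - 3*k^2 - 13*k + 15) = (k - 3)*(k + 3)*(k^2 - 6*k + 5) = (k - 5)*(k - 3)*(k + 3)*(k - 1)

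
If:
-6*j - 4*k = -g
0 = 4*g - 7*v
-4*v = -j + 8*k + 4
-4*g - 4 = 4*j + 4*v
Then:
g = -119/173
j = 14/173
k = -203/692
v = -68/173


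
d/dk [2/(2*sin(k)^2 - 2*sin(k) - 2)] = (1 - 2*sin(k))*cos(k)/(sin(k) + cos(k)^2)^2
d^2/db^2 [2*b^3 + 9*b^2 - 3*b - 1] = 12*b + 18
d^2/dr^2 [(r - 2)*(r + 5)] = 2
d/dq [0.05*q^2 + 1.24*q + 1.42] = 0.1*q + 1.24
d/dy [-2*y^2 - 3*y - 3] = -4*y - 3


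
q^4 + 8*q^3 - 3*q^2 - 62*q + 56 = (q - 2)*(q - 1)*(q + 4)*(q + 7)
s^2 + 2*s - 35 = (s - 5)*(s + 7)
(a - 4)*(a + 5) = a^2 + a - 20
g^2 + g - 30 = (g - 5)*(g + 6)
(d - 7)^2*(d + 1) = d^3 - 13*d^2 + 35*d + 49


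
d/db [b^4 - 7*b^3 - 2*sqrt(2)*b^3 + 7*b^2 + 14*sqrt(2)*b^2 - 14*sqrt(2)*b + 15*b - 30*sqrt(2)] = 4*b^3 - 21*b^2 - 6*sqrt(2)*b^2 + 14*b + 28*sqrt(2)*b - 14*sqrt(2) + 15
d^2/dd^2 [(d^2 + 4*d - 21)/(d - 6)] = 78/(d^3 - 18*d^2 + 108*d - 216)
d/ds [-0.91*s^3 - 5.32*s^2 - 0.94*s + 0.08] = -2.73*s^2 - 10.64*s - 0.94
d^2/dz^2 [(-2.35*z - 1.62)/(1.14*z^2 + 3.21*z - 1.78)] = (-(2.28*z + 3.21)*(2.35*z + 1.62)*(4.56*z + 6.42) + (16.074*z + 18.7806)*(1.14*z^2 + 3.21*z - 1.78))/(1.14*z^2 + 3.21*z - 1.78)^3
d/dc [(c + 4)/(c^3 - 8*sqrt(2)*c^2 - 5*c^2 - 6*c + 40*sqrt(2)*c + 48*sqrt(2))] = (c^3 - 8*sqrt(2)*c^2 - 5*c^2 - 6*c + 40*sqrt(2)*c + (c + 4)*(-3*c^2 + 10*c + 16*sqrt(2)*c - 40*sqrt(2) + 6) + 48*sqrt(2))/(c^3 - 8*sqrt(2)*c^2 - 5*c^2 - 6*c + 40*sqrt(2)*c + 48*sqrt(2))^2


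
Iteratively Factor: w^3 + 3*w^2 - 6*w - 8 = (w - 2)*(w^2 + 5*w + 4) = (w - 2)*(w + 1)*(w + 4)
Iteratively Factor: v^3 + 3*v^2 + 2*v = (v + 2)*(v^2 + v) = (v + 1)*(v + 2)*(v)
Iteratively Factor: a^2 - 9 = (a - 3)*(a + 3)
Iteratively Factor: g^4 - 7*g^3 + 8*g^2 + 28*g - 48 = (g - 2)*(g^3 - 5*g^2 - 2*g + 24) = (g - 3)*(g - 2)*(g^2 - 2*g - 8) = (g - 3)*(g - 2)*(g + 2)*(g - 4)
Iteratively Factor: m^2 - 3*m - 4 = (m - 4)*(m + 1)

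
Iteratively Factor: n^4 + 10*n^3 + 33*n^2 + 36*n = (n + 3)*(n^3 + 7*n^2 + 12*n) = (n + 3)^2*(n^2 + 4*n) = (n + 3)^2*(n + 4)*(n)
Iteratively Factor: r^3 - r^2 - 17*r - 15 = (r - 5)*(r^2 + 4*r + 3) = (r - 5)*(r + 3)*(r + 1)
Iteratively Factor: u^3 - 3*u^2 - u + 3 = (u - 3)*(u^2 - 1) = (u - 3)*(u + 1)*(u - 1)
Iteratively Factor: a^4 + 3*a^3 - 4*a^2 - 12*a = (a)*(a^3 + 3*a^2 - 4*a - 12) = a*(a + 2)*(a^2 + a - 6) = a*(a - 2)*(a + 2)*(a + 3)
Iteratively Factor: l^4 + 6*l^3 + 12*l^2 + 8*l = (l + 2)*(l^3 + 4*l^2 + 4*l) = (l + 2)^2*(l^2 + 2*l) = (l + 2)^3*(l)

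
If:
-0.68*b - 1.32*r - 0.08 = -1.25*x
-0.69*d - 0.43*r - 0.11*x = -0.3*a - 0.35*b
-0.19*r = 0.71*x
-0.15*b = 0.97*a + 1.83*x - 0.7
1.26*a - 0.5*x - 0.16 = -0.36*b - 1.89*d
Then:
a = 1.20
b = -1.39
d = -0.49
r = 0.52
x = -0.14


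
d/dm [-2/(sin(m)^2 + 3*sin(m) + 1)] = 2*(2*sin(m) + 3)*cos(m)/(sin(m)^2 + 3*sin(m) + 1)^2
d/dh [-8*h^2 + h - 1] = 1 - 16*h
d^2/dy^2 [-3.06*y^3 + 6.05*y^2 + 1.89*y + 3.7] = 12.1 - 18.36*y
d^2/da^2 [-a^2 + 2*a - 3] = -2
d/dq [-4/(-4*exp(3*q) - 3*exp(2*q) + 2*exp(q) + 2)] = (-48*exp(2*q) - 24*exp(q) + 8)*exp(q)/(4*exp(3*q) + 3*exp(2*q) - 2*exp(q) - 2)^2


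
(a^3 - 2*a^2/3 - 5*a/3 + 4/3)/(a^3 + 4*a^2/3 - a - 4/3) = (a - 1)/(a + 1)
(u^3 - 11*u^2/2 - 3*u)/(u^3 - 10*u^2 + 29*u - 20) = u*(2*u^2 - 11*u - 6)/(2*(u^3 - 10*u^2 + 29*u - 20))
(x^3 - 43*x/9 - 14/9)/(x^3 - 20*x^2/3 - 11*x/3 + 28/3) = (9*x^3 - 43*x - 14)/(3*(3*x^3 - 20*x^2 - 11*x + 28))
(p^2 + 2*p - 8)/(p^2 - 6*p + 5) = (p^2 + 2*p - 8)/(p^2 - 6*p + 5)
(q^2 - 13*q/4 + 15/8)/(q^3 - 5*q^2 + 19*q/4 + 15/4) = (4*q - 3)/(2*(2*q^2 - 5*q - 3))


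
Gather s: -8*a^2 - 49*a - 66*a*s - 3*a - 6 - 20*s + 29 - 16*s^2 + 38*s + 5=-8*a^2 - 52*a - 16*s^2 + s*(18 - 66*a) + 28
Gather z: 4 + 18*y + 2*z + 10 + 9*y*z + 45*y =63*y + z*(9*y + 2) + 14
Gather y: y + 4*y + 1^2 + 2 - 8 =5*y - 5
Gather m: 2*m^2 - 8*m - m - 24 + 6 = 2*m^2 - 9*m - 18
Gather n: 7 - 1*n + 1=8 - n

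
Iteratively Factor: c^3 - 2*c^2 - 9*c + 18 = (c - 3)*(c^2 + c - 6) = (c - 3)*(c + 3)*(c - 2)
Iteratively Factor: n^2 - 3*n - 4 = (n - 4)*(n + 1)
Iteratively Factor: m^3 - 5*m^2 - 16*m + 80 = (m - 4)*(m^2 - m - 20) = (m - 4)*(m + 4)*(m - 5)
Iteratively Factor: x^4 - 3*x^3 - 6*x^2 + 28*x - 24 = (x + 3)*(x^3 - 6*x^2 + 12*x - 8) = (x - 2)*(x + 3)*(x^2 - 4*x + 4) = (x - 2)^2*(x + 3)*(x - 2)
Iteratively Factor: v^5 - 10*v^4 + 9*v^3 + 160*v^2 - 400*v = (v - 5)*(v^4 - 5*v^3 - 16*v^2 + 80*v) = (v - 5)^2*(v^3 - 16*v) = (v - 5)^2*(v - 4)*(v^2 + 4*v) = (v - 5)^2*(v - 4)*(v + 4)*(v)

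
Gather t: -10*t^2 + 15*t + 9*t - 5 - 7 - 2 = -10*t^2 + 24*t - 14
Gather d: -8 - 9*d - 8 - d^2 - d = -d^2 - 10*d - 16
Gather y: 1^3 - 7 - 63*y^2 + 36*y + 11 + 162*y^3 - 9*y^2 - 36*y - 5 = 162*y^3 - 72*y^2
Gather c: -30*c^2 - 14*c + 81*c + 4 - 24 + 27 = -30*c^2 + 67*c + 7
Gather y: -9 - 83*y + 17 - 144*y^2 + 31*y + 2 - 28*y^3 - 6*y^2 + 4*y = -28*y^3 - 150*y^2 - 48*y + 10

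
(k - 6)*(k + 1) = k^2 - 5*k - 6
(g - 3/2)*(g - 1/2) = g^2 - 2*g + 3/4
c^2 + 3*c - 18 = (c - 3)*(c + 6)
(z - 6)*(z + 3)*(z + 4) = z^3 + z^2 - 30*z - 72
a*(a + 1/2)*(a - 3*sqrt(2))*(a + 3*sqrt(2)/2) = a^4 - 3*sqrt(2)*a^3/2 + a^3/2 - 9*a^2 - 3*sqrt(2)*a^2/4 - 9*a/2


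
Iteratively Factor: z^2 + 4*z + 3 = (z + 3)*(z + 1)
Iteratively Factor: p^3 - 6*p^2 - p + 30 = (p - 5)*(p^2 - p - 6) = (p - 5)*(p - 3)*(p + 2)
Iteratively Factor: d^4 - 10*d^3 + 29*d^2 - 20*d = (d - 1)*(d^3 - 9*d^2 + 20*d) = d*(d - 1)*(d^2 - 9*d + 20) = d*(d - 5)*(d - 1)*(d - 4)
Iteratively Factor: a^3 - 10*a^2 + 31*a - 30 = (a - 2)*(a^2 - 8*a + 15) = (a - 3)*(a - 2)*(a - 5)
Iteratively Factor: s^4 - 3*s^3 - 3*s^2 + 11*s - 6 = (s - 1)*(s^3 - 2*s^2 - 5*s + 6) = (s - 1)*(s + 2)*(s^2 - 4*s + 3) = (s - 1)^2*(s + 2)*(s - 3)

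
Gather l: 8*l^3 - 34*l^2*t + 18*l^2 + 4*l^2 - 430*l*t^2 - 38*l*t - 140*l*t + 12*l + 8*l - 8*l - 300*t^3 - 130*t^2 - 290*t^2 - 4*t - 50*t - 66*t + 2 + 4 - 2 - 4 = 8*l^3 + l^2*(22 - 34*t) + l*(-430*t^2 - 178*t + 12) - 300*t^3 - 420*t^2 - 120*t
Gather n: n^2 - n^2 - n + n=0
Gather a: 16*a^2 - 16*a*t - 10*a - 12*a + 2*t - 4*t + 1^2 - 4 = 16*a^2 + a*(-16*t - 22) - 2*t - 3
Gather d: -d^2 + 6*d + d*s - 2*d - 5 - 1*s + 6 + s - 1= -d^2 + d*(s + 4)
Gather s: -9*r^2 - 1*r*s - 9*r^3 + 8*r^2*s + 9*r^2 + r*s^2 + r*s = -9*r^3 + 8*r^2*s + r*s^2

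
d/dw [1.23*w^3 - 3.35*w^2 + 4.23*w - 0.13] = 3.69*w^2 - 6.7*w + 4.23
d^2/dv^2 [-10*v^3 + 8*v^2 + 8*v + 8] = 16 - 60*v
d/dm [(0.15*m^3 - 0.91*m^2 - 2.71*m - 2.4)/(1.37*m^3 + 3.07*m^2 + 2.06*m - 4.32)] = (-1.11022302462516e-16*m^5 + 1.7072*m^4 + 8.0434*m^3 + 14.3651*m^2 + 22.5984*m + 16.6512)/(1.8769*m^6 + 8.4118*m^5 + 15.0693*m^4 + 0.811599999999999*m^3 - 22.2812*m^2 - 17.7984*m + 18.6624)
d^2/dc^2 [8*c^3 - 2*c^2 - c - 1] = 48*c - 4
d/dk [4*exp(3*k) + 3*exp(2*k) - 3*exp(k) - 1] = (12*exp(2*k) + 6*exp(k) - 3)*exp(k)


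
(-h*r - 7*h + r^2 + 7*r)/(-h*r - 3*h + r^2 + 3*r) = (r + 7)/(r + 3)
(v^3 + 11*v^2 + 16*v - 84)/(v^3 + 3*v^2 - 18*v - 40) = (v^3 + 11*v^2 + 16*v - 84)/(v^3 + 3*v^2 - 18*v - 40)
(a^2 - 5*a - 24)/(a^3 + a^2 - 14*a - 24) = (a - 8)/(a^2 - 2*a - 8)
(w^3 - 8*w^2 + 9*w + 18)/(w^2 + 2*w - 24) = (w^3 - 8*w^2 + 9*w + 18)/(w^2 + 2*w - 24)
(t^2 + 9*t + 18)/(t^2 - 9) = (t + 6)/(t - 3)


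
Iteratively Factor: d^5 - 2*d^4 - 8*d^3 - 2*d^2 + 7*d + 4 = (d + 1)*(d^4 - 3*d^3 - 5*d^2 + 3*d + 4) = (d - 1)*(d + 1)*(d^3 - 2*d^2 - 7*d - 4) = (d - 1)*(d + 1)^2*(d^2 - 3*d - 4) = (d - 4)*(d - 1)*(d + 1)^2*(d + 1)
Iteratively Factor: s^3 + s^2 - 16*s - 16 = (s + 4)*(s^2 - 3*s - 4) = (s + 1)*(s + 4)*(s - 4)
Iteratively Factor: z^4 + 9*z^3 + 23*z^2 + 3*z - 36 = (z + 3)*(z^3 + 6*z^2 + 5*z - 12) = (z + 3)^2*(z^2 + 3*z - 4) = (z - 1)*(z + 3)^2*(z + 4)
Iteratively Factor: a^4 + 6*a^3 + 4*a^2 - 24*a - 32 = (a + 2)*(a^3 + 4*a^2 - 4*a - 16) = (a - 2)*(a + 2)*(a^2 + 6*a + 8) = (a - 2)*(a + 2)^2*(a + 4)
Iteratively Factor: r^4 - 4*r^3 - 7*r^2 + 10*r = (r - 1)*(r^3 - 3*r^2 - 10*r) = (r - 1)*(r + 2)*(r^2 - 5*r) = r*(r - 1)*(r + 2)*(r - 5)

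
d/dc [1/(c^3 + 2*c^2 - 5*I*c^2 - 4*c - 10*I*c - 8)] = (-3*c^2 - 4*c + 10*I*c + 4 + 10*I)/(-c^3 - 2*c^2 + 5*I*c^2 + 4*c + 10*I*c + 8)^2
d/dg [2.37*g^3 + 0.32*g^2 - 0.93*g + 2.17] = 7.11*g^2 + 0.64*g - 0.93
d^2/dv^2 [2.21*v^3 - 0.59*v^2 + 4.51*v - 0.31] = 13.26*v - 1.18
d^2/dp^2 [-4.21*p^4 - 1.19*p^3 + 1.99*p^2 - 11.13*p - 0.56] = -50.52*p^2 - 7.14*p + 3.98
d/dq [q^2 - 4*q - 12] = 2*q - 4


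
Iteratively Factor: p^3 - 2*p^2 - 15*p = (p)*(p^2 - 2*p - 15) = p*(p + 3)*(p - 5)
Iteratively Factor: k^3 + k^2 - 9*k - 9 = (k - 3)*(k^2 + 4*k + 3) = (k - 3)*(k + 3)*(k + 1)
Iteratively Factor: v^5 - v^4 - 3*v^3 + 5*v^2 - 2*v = (v - 1)*(v^4 - 3*v^2 + 2*v) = v*(v - 1)*(v^3 - 3*v + 2) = v*(v - 1)^2*(v^2 + v - 2) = v*(v - 1)^3*(v + 2)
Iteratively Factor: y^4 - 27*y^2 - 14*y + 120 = (y + 3)*(y^3 - 3*y^2 - 18*y + 40) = (y + 3)*(y + 4)*(y^2 - 7*y + 10) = (y - 2)*(y + 3)*(y + 4)*(y - 5)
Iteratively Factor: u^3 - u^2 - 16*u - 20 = (u + 2)*(u^2 - 3*u - 10) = (u + 2)^2*(u - 5)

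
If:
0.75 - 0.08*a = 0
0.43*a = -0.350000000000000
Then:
No Solution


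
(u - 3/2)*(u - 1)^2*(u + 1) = u^4 - 5*u^3/2 + u^2/2 + 5*u/2 - 3/2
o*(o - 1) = o^2 - o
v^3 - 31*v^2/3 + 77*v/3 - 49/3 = (v - 7)*(v - 7/3)*(v - 1)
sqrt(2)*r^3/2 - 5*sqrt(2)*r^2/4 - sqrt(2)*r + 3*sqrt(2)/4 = (r - 3)*(r - 1/2)*(sqrt(2)*r/2 + sqrt(2)/2)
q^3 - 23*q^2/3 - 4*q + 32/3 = (q - 8)*(q - 1)*(q + 4/3)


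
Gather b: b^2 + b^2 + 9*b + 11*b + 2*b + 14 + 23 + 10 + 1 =2*b^2 + 22*b + 48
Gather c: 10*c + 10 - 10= 10*c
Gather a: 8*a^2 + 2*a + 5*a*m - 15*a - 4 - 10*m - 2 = 8*a^2 + a*(5*m - 13) - 10*m - 6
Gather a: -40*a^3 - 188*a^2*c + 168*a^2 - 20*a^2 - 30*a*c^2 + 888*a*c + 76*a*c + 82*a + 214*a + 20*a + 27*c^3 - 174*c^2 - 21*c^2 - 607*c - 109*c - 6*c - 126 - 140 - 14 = -40*a^3 + a^2*(148 - 188*c) + a*(-30*c^2 + 964*c + 316) + 27*c^3 - 195*c^2 - 722*c - 280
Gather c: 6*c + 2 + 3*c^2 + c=3*c^2 + 7*c + 2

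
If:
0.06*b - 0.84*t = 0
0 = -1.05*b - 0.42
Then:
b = -0.40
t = -0.03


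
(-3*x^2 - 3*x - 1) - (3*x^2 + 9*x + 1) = -6*x^2 - 12*x - 2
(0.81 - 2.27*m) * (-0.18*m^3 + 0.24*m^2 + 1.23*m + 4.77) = 0.4086*m^4 - 0.6906*m^3 - 2.5977*m^2 - 9.8316*m + 3.8637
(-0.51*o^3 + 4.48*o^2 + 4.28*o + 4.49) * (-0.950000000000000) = 0.4845*o^3 - 4.256*o^2 - 4.066*o - 4.2655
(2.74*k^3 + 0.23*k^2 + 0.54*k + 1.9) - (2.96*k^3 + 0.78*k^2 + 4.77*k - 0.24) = -0.22*k^3 - 0.55*k^2 - 4.23*k + 2.14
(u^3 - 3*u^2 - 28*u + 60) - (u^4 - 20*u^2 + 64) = -u^4 + u^3 + 17*u^2 - 28*u - 4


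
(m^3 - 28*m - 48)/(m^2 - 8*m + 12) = (m^2 + 6*m + 8)/(m - 2)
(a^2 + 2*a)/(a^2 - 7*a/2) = 2*(a + 2)/(2*a - 7)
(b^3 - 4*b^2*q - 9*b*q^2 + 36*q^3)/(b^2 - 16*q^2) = (b^2 - 9*q^2)/(b + 4*q)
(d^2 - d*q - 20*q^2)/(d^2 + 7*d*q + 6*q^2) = (d^2 - d*q - 20*q^2)/(d^2 + 7*d*q + 6*q^2)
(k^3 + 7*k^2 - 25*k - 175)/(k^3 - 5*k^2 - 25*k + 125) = (k + 7)/(k - 5)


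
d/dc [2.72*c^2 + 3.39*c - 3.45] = 5.44*c + 3.39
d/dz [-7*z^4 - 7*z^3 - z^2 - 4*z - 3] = -28*z^3 - 21*z^2 - 2*z - 4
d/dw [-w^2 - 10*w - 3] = -2*w - 10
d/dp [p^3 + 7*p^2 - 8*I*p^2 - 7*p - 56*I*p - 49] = 3*p^2 + p*(14 - 16*I) - 7 - 56*I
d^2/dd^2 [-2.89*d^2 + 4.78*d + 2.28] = -5.78000000000000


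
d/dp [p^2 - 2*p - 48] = 2*p - 2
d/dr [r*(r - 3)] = 2*r - 3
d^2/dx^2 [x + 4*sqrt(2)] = 0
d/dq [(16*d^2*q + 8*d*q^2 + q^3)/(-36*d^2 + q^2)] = (-576*d^4 - 576*d^3*q - 124*d^2*q^2 + q^4)/(1296*d^4 - 72*d^2*q^2 + q^4)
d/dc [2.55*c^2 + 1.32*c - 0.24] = 5.1*c + 1.32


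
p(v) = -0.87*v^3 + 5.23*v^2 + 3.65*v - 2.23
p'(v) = -2.61*v^2 + 10.46*v + 3.65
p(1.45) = 11.41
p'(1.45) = 13.33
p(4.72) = 40.03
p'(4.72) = -5.13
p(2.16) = 21.29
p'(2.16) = 14.07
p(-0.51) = -2.62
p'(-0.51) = -2.36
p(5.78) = 25.60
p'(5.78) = -23.09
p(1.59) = 13.30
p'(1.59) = 13.68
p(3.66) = 38.53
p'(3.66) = 6.97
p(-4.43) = 159.88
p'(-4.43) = -93.91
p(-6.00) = 352.07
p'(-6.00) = -153.07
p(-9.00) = 1022.78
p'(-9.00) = -301.90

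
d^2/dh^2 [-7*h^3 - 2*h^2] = -42*h - 4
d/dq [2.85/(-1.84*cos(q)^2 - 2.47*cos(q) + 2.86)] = -(10.488*cos(q) + 7.0395)*sin(q)/(1.84*cos(q)^2 + 2.47*cos(q) - 2.86)^2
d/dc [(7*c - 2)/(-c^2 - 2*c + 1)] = (7*c^2 - 4*c + 3)/(c^4 + 4*c^3 + 2*c^2 - 4*c + 1)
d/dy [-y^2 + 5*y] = 5 - 2*y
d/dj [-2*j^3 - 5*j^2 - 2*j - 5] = -6*j^2 - 10*j - 2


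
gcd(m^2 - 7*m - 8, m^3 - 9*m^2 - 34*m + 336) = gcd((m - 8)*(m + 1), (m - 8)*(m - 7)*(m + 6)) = m - 8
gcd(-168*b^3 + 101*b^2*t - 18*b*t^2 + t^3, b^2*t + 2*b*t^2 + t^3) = 1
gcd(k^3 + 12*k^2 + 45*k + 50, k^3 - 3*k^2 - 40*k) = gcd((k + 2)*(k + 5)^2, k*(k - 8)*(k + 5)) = k + 5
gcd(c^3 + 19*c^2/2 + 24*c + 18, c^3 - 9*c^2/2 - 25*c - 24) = c^2 + 7*c/2 + 3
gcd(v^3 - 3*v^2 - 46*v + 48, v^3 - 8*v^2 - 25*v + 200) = v - 8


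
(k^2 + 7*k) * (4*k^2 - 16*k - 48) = 4*k^4 + 12*k^3 - 160*k^2 - 336*k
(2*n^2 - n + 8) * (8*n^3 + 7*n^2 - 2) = 16*n^5 + 6*n^4 + 57*n^3 + 52*n^2 + 2*n - 16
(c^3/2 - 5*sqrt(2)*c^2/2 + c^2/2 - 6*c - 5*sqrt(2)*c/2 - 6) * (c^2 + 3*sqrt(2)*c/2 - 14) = c^5/2 - 7*sqrt(2)*c^4/4 + c^4/2 - 41*c^3/2 - 7*sqrt(2)*c^3/4 - 41*c^2/2 + 26*sqrt(2)*c^2 + 26*sqrt(2)*c + 84*c + 84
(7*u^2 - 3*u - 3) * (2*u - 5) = 14*u^3 - 41*u^2 + 9*u + 15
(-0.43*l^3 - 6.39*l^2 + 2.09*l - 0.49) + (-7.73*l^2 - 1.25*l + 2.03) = -0.43*l^3 - 14.12*l^2 + 0.84*l + 1.54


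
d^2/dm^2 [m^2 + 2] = 2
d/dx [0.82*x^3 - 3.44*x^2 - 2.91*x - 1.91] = 2.46*x^2 - 6.88*x - 2.91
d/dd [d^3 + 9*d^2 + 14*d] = 3*d^2 + 18*d + 14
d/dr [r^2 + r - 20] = 2*r + 1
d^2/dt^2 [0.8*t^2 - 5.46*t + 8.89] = 1.60000000000000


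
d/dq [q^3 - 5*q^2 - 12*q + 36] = 3*q^2 - 10*q - 12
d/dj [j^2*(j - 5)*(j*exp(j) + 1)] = j*(j^3*exp(j) - j^2*exp(j) - 15*j*exp(j) + 3*j - 10)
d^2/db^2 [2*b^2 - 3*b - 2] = 4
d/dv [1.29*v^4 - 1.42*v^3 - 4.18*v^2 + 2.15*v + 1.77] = 5.16*v^3 - 4.26*v^2 - 8.36*v + 2.15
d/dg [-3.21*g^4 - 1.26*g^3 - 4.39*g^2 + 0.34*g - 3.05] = -12.84*g^3 - 3.78*g^2 - 8.78*g + 0.34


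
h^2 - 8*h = h*(h - 8)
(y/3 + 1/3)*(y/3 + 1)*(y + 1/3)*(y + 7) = y^4/9 + 34*y^3/27 + 104*y^2/27 + 94*y/27 + 7/9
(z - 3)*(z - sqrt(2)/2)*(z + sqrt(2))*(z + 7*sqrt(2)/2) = z^4 - 3*z^3 + 4*sqrt(2)*z^3 - 12*sqrt(2)*z^2 + 5*z^2/2 - 15*z/2 - 7*sqrt(2)*z/2 + 21*sqrt(2)/2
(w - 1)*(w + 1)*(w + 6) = w^3 + 6*w^2 - w - 6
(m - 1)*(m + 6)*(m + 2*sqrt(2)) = m^3 + 2*sqrt(2)*m^2 + 5*m^2 - 6*m + 10*sqrt(2)*m - 12*sqrt(2)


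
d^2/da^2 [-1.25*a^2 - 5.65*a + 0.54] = -2.50000000000000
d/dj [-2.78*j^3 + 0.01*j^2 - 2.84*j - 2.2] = -8.34*j^2 + 0.02*j - 2.84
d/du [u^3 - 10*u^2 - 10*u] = 3*u^2 - 20*u - 10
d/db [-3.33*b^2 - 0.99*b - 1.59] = -6.66*b - 0.99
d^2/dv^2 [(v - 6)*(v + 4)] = 2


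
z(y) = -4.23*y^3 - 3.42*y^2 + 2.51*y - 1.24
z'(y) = -12.69*y^2 - 6.84*y + 2.51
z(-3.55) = 135.99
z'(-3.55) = -133.13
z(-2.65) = 46.81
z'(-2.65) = -68.48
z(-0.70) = -3.22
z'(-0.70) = 1.08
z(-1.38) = -0.10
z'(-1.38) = -12.22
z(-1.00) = -2.94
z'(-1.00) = -3.34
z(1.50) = -19.45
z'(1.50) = -36.30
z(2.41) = -74.26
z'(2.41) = -87.68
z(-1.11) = -2.45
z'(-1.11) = -5.53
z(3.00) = -138.70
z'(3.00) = -132.22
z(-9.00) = 2782.82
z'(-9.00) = -963.82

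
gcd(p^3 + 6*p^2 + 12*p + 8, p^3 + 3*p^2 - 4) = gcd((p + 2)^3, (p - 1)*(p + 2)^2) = p^2 + 4*p + 4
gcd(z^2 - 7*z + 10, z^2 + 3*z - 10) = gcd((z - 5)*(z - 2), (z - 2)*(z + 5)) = z - 2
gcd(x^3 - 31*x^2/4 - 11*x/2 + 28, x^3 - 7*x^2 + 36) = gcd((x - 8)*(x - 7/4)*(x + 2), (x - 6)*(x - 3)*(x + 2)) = x + 2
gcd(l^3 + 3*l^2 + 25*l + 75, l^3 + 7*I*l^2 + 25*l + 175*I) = l^2 + 25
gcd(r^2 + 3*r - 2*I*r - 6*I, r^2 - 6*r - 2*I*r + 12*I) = r - 2*I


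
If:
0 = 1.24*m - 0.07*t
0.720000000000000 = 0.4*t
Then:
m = 0.10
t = 1.80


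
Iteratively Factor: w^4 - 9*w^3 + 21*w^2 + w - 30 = (w - 3)*(w^3 - 6*w^2 + 3*w + 10) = (w - 3)*(w - 2)*(w^2 - 4*w - 5) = (w - 3)*(w - 2)*(w + 1)*(w - 5)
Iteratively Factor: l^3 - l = (l + 1)*(l^2 - l) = l*(l + 1)*(l - 1)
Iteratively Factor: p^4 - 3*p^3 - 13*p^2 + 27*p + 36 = (p + 1)*(p^3 - 4*p^2 - 9*p + 36) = (p - 4)*(p + 1)*(p^2 - 9) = (p - 4)*(p - 3)*(p + 1)*(p + 3)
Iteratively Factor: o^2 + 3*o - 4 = (o - 1)*(o + 4)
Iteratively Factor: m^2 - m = (m - 1)*(m)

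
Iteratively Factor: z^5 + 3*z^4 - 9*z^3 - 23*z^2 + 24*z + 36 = (z + 1)*(z^4 + 2*z^3 - 11*z^2 - 12*z + 36) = (z + 1)*(z + 3)*(z^3 - z^2 - 8*z + 12) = (z - 2)*(z + 1)*(z + 3)*(z^2 + z - 6) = (z - 2)*(z + 1)*(z + 3)^2*(z - 2)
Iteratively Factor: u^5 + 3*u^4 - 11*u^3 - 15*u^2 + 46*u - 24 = (u + 4)*(u^4 - u^3 - 7*u^2 + 13*u - 6) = (u - 1)*(u + 4)*(u^3 - 7*u + 6) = (u - 1)^2*(u + 4)*(u^2 + u - 6) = (u - 1)^2*(u + 3)*(u + 4)*(u - 2)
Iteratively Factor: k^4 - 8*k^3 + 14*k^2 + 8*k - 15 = (k - 1)*(k^3 - 7*k^2 + 7*k + 15) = (k - 1)*(k + 1)*(k^2 - 8*k + 15) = (k - 5)*(k - 1)*(k + 1)*(k - 3)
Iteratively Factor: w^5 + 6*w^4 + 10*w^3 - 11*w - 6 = (w + 1)*(w^4 + 5*w^3 + 5*w^2 - 5*w - 6) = (w + 1)*(w + 3)*(w^3 + 2*w^2 - w - 2) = (w + 1)*(w + 2)*(w + 3)*(w^2 - 1) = (w + 1)^2*(w + 2)*(w + 3)*(w - 1)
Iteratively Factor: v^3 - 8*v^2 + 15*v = (v - 5)*(v^2 - 3*v) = (v - 5)*(v - 3)*(v)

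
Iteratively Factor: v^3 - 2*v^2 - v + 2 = (v + 1)*(v^2 - 3*v + 2) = (v - 2)*(v + 1)*(v - 1)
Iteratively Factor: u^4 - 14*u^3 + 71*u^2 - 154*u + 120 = (u - 3)*(u^3 - 11*u^2 + 38*u - 40) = (u - 3)*(u - 2)*(u^2 - 9*u + 20) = (u - 4)*(u - 3)*(u - 2)*(u - 5)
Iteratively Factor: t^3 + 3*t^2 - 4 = (t + 2)*(t^2 + t - 2) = (t - 1)*(t + 2)*(t + 2)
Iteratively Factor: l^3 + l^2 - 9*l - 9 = (l - 3)*(l^2 + 4*l + 3) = (l - 3)*(l + 3)*(l + 1)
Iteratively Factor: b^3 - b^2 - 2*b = (b - 2)*(b^2 + b) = (b - 2)*(b + 1)*(b)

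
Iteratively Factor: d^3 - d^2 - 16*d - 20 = (d - 5)*(d^2 + 4*d + 4) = (d - 5)*(d + 2)*(d + 2)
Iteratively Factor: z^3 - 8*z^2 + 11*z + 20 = (z - 5)*(z^2 - 3*z - 4) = (z - 5)*(z + 1)*(z - 4)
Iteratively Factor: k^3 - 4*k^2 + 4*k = (k)*(k^2 - 4*k + 4) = k*(k - 2)*(k - 2)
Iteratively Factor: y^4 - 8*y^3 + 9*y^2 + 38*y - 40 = (y - 4)*(y^3 - 4*y^2 - 7*y + 10) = (y - 4)*(y + 2)*(y^2 - 6*y + 5) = (y - 4)*(y - 1)*(y + 2)*(y - 5)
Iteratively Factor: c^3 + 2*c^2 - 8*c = (c + 4)*(c^2 - 2*c) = c*(c + 4)*(c - 2)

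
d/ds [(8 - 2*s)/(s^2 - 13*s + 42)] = 2*(s^2 - 8*s + 10)/(s^4 - 26*s^3 + 253*s^2 - 1092*s + 1764)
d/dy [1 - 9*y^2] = -18*y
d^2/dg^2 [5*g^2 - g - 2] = 10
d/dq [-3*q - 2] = -3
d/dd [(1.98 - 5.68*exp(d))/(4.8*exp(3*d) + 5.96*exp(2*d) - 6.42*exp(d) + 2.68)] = (54.528*exp(3*d) + 5.34079999999999*exp(2*d) - 23.6016*exp(d) - 2.5108)*exp(d)/(23.04*exp(6*d) + 57.216*exp(5*d) - 26.1104*exp(4*d) - 50.7984*exp(3*d) + 73.162*exp(2*d) - 34.4112*exp(d) + 7.1824)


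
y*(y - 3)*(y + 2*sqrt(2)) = y^3 - 3*y^2 + 2*sqrt(2)*y^2 - 6*sqrt(2)*y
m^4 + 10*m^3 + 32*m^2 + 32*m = m*(m + 2)*(m + 4)^2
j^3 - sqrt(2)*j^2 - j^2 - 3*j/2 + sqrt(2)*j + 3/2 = (j - 1)*(j - 3*sqrt(2)/2)*(j + sqrt(2)/2)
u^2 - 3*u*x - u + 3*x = (u - 1)*(u - 3*x)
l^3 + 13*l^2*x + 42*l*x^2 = l*(l + 6*x)*(l + 7*x)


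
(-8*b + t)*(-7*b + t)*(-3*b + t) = -168*b^3 + 101*b^2*t - 18*b*t^2 + t^3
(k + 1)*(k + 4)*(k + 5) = k^3 + 10*k^2 + 29*k + 20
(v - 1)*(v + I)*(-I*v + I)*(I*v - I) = v^4 - 3*v^3 + I*v^3 + 3*v^2 - 3*I*v^2 - v + 3*I*v - I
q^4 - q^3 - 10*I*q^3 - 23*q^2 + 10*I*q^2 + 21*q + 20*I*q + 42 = (q - 2)*(q + 1)*(q - 7*I)*(q - 3*I)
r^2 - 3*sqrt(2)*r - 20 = (r - 5*sqrt(2))*(r + 2*sqrt(2))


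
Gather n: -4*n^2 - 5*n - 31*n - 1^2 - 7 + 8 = -4*n^2 - 36*n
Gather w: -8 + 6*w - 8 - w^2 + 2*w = -w^2 + 8*w - 16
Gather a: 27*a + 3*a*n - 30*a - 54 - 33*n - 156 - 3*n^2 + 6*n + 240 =a*(3*n - 3) - 3*n^2 - 27*n + 30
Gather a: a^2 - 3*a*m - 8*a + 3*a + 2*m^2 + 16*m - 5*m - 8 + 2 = a^2 + a*(-3*m - 5) + 2*m^2 + 11*m - 6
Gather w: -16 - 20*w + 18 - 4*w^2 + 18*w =-4*w^2 - 2*w + 2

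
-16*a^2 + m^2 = (-4*a + m)*(4*a + m)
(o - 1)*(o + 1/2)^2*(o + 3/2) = o^4 + 3*o^3/2 - 3*o^2/4 - 11*o/8 - 3/8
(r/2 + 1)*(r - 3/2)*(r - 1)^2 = r^4/2 - 3*r^3/4 - 3*r^2/2 + 13*r/4 - 3/2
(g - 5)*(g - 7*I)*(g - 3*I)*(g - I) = g^4 - 5*g^3 - 11*I*g^3 - 31*g^2 + 55*I*g^2 + 155*g + 21*I*g - 105*I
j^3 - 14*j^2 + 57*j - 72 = (j - 8)*(j - 3)^2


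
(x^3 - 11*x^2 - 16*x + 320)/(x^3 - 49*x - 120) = (x - 8)/(x + 3)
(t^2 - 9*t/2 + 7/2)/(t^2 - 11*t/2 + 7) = (t - 1)/(t - 2)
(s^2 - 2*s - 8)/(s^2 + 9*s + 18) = (s^2 - 2*s - 8)/(s^2 + 9*s + 18)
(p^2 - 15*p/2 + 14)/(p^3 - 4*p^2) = (p - 7/2)/p^2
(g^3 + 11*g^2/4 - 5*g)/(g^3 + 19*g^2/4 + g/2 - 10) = g/(g + 2)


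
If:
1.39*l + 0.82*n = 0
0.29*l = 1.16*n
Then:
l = 0.00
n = 0.00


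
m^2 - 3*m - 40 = (m - 8)*(m + 5)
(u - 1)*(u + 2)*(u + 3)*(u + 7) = u^4 + 11*u^3 + 29*u^2 + u - 42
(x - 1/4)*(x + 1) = x^2 + 3*x/4 - 1/4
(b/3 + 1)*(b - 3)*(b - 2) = b^3/3 - 2*b^2/3 - 3*b + 6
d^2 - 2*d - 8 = (d - 4)*(d + 2)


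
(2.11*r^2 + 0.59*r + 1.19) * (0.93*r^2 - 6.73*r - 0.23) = 1.9623*r^4 - 13.6516*r^3 - 3.3493*r^2 - 8.1444*r - 0.2737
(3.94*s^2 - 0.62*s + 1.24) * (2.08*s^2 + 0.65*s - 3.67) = 8.1952*s^4 + 1.2714*s^3 - 12.2836*s^2 + 3.0814*s - 4.5508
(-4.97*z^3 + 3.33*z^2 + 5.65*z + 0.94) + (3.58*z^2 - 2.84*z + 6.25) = -4.97*z^3 + 6.91*z^2 + 2.81*z + 7.19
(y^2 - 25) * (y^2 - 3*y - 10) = y^4 - 3*y^3 - 35*y^2 + 75*y + 250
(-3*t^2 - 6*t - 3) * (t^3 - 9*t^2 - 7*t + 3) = -3*t^5 + 21*t^4 + 72*t^3 + 60*t^2 + 3*t - 9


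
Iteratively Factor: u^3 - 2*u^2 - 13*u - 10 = (u - 5)*(u^2 + 3*u + 2) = (u - 5)*(u + 1)*(u + 2)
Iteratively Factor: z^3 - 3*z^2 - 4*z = (z + 1)*(z^2 - 4*z) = (z - 4)*(z + 1)*(z)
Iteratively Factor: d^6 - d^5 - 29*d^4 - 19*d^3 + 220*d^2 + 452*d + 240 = (d + 2)*(d^5 - 3*d^4 - 23*d^3 + 27*d^2 + 166*d + 120) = (d - 5)*(d + 2)*(d^4 + 2*d^3 - 13*d^2 - 38*d - 24) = (d - 5)*(d + 1)*(d + 2)*(d^3 + d^2 - 14*d - 24) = (d - 5)*(d + 1)*(d + 2)^2*(d^2 - d - 12) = (d - 5)*(d + 1)*(d + 2)^2*(d + 3)*(d - 4)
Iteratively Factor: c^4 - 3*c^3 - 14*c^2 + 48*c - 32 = (c - 4)*(c^3 + c^2 - 10*c + 8) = (c - 4)*(c - 1)*(c^2 + 2*c - 8) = (c - 4)*(c - 2)*(c - 1)*(c + 4)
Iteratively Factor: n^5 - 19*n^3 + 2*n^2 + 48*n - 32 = (n - 1)*(n^4 + n^3 - 18*n^2 - 16*n + 32) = (n - 1)^2*(n^3 + 2*n^2 - 16*n - 32) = (n - 4)*(n - 1)^2*(n^2 + 6*n + 8) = (n - 4)*(n - 1)^2*(n + 2)*(n + 4)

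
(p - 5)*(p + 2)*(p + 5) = p^3 + 2*p^2 - 25*p - 50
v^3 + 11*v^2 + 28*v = v*(v + 4)*(v + 7)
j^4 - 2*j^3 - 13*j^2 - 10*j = j*(j - 5)*(j + 1)*(j + 2)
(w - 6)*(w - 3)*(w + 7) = w^3 - 2*w^2 - 45*w + 126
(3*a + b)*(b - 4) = 3*a*b - 12*a + b^2 - 4*b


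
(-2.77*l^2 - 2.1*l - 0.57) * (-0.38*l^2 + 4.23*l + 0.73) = 1.0526*l^4 - 10.9191*l^3 - 10.6885*l^2 - 3.9441*l - 0.4161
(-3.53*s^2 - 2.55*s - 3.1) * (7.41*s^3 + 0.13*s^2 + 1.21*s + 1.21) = -26.1573*s^5 - 19.3544*s^4 - 27.5738*s^3 - 7.7598*s^2 - 6.8365*s - 3.751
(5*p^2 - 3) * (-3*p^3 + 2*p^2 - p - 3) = -15*p^5 + 10*p^4 + 4*p^3 - 21*p^2 + 3*p + 9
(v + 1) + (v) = 2*v + 1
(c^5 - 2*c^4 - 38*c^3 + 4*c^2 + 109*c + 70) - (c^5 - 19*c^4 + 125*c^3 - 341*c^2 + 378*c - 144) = 17*c^4 - 163*c^3 + 345*c^2 - 269*c + 214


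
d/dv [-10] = 0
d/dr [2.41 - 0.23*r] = -0.230000000000000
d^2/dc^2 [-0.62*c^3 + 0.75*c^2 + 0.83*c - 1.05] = 1.5 - 3.72*c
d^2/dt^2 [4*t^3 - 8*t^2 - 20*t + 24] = 24*t - 16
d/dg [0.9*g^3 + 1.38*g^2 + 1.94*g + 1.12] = 2.7*g^2 + 2.76*g + 1.94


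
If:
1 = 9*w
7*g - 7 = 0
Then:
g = 1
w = 1/9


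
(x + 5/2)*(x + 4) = x^2 + 13*x/2 + 10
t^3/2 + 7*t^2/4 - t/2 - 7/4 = (t/2 + 1/2)*(t - 1)*(t + 7/2)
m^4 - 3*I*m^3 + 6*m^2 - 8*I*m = m*(m - 4*I)*(m - I)*(m + 2*I)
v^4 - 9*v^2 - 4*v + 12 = (v - 3)*(v - 1)*(v + 2)^2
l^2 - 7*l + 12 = (l - 4)*(l - 3)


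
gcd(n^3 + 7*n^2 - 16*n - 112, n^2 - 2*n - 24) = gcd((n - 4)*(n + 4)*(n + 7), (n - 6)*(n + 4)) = n + 4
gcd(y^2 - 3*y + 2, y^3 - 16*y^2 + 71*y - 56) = y - 1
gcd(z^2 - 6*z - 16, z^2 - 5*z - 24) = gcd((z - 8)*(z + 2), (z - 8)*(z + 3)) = z - 8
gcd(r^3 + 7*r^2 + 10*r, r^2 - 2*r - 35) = r + 5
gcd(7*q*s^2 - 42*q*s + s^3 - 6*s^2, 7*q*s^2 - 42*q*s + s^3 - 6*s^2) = 7*q*s^2 - 42*q*s + s^3 - 6*s^2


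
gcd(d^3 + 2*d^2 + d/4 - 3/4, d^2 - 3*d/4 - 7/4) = d + 1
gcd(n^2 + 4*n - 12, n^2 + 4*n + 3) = 1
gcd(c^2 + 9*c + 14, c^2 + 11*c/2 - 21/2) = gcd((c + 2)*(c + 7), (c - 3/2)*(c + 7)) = c + 7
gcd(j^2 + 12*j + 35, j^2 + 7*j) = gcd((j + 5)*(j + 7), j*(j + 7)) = j + 7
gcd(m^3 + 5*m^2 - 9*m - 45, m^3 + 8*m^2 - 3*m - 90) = m^2 + 2*m - 15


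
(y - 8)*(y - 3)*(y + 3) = y^3 - 8*y^2 - 9*y + 72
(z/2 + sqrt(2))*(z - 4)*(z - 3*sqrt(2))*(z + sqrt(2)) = z^4/2 - 2*z^3 - 7*z^2 - 6*sqrt(2)*z + 28*z + 24*sqrt(2)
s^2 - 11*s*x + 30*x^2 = (s - 6*x)*(s - 5*x)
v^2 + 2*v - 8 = (v - 2)*(v + 4)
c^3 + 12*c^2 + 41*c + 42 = (c + 2)*(c + 3)*(c + 7)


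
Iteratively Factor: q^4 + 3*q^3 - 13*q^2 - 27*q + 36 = (q - 3)*(q^3 + 6*q^2 + 5*q - 12) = (q - 3)*(q + 4)*(q^2 + 2*q - 3) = (q - 3)*(q + 3)*(q + 4)*(q - 1)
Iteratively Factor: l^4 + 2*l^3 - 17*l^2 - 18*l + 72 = (l + 4)*(l^3 - 2*l^2 - 9*l + 18) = (l + 3)*(l + 4)*(l^2 - 5*l + 6) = (l - 2)*(l + 3)*(l + 4)*(l - 3)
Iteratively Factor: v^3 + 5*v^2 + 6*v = (v)*(v^2 + 5*v + 6) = v*(v + 3)*(v + 2)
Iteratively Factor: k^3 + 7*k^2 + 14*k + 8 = (k + 2)*(k^2 + 5*k + 4) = (k + 1)*(k + 2)*(k + 4)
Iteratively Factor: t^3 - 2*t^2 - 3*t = (t - 3)*(t^2 + t) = t*(t - 3)*(t + 1)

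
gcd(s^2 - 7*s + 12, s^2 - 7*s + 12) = s^2 - 7*s + 12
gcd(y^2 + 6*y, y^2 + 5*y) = y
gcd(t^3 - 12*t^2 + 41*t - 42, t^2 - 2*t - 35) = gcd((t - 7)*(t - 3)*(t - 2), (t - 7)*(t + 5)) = t - 7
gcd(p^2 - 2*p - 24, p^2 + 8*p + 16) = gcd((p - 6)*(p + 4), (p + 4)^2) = p + 4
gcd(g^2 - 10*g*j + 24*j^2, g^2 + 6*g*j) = 1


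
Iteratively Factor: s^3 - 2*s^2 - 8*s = (s + 2)*(s^2 - 4*s) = s*(s + 2)*(s - 4)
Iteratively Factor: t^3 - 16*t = (t)*(t^2 - 16) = t*(t + 4)*(t - 4)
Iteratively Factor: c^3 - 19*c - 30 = (c - 5)*(c^2 + 5*c + 6) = (c - 5)*(c + 3)*(c + 2)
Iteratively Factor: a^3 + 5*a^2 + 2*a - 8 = (a + 2)*(a^2 + 3*a - 4) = (a + 2)*(a + 4)*(a - 1)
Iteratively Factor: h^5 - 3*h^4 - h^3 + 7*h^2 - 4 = (h - 2)*(h^4 - h^3 - 3*h^2 + h + 2) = (h - 2)*(h + 1)*(h^3 - 2*h^2 - h + 2) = (h - 2)*(h + 1)^2*(h^2 - 3*h + 2) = (h - 2)*(h - 1)*(h + 1)^2*(h - 2)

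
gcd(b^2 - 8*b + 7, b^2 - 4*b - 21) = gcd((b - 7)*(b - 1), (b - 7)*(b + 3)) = b - 7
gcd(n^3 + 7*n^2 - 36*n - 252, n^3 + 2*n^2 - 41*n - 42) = n^2 + n - 42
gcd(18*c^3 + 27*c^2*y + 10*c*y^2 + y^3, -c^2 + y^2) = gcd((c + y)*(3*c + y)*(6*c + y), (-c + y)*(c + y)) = c + y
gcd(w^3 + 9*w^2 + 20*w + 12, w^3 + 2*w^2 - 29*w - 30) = w^2 + 7*w + 6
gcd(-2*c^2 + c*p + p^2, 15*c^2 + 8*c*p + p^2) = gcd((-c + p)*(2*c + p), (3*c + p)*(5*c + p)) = 1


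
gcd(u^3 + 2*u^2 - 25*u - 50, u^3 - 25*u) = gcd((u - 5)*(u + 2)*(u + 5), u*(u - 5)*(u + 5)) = u^2 - 25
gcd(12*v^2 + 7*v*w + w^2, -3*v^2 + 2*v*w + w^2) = 3*v + w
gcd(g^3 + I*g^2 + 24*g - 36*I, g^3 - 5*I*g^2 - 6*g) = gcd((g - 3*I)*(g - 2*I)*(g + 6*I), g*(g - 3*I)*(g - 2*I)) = g^2 - 5*I*g - 6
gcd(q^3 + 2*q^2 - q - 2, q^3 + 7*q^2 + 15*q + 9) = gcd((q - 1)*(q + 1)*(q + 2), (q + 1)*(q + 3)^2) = q + 1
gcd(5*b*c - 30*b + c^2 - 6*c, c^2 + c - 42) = c - 6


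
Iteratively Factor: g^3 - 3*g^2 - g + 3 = (g - 1)*(g^2 - 2*g - 3) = (g - 1)*(g + 1)*(g - 3)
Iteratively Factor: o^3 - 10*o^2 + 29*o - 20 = (o - 5)*(o^2 - 5*o + 4) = (o - 5)*(o - 4)*(o - 1)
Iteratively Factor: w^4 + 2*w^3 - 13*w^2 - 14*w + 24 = (w - 1)*(w^3 + 3*w^2 - 10*w - 24) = (w - 3)*(w - 1)*(w^2 + 6*w + 8) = (w - 3)*(w - 1)*(w + 4)*(w + 2)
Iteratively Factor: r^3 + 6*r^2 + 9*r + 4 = (r + 1)*(r^2 + 5*r + 4) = (r + 1)^2*(r + 4)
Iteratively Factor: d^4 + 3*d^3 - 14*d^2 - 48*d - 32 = (d + 2)*(d^3 + d^2 - 16*d - 16) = (d + 2)*(d + 4)*(d^2 - 3*d - 4) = (d - 4)*(d + 2)*(d + 4)*(d + 1)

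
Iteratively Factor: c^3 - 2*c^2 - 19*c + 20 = (c + 4)*(c^2 - 6*c + 5) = (c - 1)*(c + 4)*(c - 5)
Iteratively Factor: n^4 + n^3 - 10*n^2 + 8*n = (n - 1)*(n^3 + 2*n^2 - 8*n) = n*(n - 1)*(n^2 + 2*n - 8) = n*(n - 2)*(n - 1)*(n + 4)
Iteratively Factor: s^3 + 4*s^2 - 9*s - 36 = (s + 4)*(s^2 - 9) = (s + 3)*(s + 4)*(s - 3)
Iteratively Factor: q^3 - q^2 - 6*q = (q - 3)*(q^2 + 2*q) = q*(q - 3)*(q + 2)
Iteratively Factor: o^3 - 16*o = (o + 4)*(o^2 - 4*o) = (o - 4)*(o + 4)*(o)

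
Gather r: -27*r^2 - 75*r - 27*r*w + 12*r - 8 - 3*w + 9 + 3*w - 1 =-27*r^2 + r*(-27*w - 63)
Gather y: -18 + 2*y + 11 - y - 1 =y - 8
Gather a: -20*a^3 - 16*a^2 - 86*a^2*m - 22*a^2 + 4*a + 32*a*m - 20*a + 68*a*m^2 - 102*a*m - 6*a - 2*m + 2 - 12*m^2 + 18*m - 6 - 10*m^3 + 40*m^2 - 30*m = -20*a^3 + a^2*(-86*m - 38) + a*(68*m^2 - 70*m - 22) - 10*m^3 + 28*m^2 - 14*m - 4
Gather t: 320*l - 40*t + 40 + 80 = 320*l - 40*t + 120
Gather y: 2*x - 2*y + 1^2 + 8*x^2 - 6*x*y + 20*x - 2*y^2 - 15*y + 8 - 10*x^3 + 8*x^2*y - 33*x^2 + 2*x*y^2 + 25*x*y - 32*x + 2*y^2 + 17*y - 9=-10*x^3 - 25*x^2 + 2*x*y^2 - 10*x + y*(8*x^2 + 19*x)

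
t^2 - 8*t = t*(t - 8)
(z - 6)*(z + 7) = z^2 + z - 42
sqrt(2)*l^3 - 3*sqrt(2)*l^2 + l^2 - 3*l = l*(l - 3)*(sqrt(2)*l + 1)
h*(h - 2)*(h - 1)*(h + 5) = h^4 + 2*h^3 - 13*h^2 + 10*h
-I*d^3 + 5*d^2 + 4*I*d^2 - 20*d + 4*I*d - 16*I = (d - 4)*(d + 4*I)*(-I*d + 1)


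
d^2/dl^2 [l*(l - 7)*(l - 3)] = 6*l - 20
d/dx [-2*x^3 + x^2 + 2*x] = -6*x^2 + 2*x + 2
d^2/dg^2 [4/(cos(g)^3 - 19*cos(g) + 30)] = 4*(2*(3*cos(g)^2 - 19)^2*sin(g)^2 + (9*cos(g)^2 - 25)*(cos(g)^3 - 19*cos(g) + 30)*cos(g))/(cos(g)^3 - 19*cos(g) + 30)^3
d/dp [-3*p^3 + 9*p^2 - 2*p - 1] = -9*p^2 + 18*p - 2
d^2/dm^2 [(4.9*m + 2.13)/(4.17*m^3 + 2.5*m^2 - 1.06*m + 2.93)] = (511.23366*m^5 + 750.955284*m^4 + 459.85196*m^3 - 695.039436*m^2 - 405.369318*m + 4.01887600000001)/(72.511713*m^9 + 130.41675*m^8 + 22.890798*m^7 + 102.170431*m^6 + 177.452736*m^5 - 14.342616*m^4 + 59.619083*m^3 + 74.263194*m^2 - 27.299982*m + 25.153757)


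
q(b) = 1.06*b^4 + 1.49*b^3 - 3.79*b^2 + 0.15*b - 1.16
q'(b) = 4.24*b^3 + 4.47*b^2 - 7.58*b + 0.15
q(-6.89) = 1719.35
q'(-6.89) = -1122.25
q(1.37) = -0.50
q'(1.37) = 9.06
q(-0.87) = -4.53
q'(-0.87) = 7.34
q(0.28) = -1.38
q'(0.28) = -1.53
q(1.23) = -1.51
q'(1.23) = 5.48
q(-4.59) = 244.71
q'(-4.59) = -280.90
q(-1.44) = -9.13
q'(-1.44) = 7.67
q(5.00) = 753.59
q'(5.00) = 604.00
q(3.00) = 91.27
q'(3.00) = 132.12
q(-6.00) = 913.42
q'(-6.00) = -709.29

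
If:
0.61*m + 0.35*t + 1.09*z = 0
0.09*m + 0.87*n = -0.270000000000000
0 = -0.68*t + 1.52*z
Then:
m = -3.06943105110897*z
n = 0.317527350114721*z - 0.310344827586207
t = 2.23529411764706*z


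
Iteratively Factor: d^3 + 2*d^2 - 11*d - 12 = (d - 3)*(d^2 + 5*d + 4) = (d - 3)*(d + 4)*(d + 1)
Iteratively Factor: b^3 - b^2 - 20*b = (b + 4)*(b^2 - 5*b) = b*(b + 4)*(b - 5)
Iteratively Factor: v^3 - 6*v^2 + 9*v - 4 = (v - 4)*(v^2 - 2*v + 1) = (v - 4)*(v - 1)*(v - 1)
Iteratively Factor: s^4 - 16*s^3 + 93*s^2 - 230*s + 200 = (s - 2)*(s^3 - 14*s^2 + 65*s - 100) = (s - 4)*(s - 2)*(s^2 - 10*s + 25) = (s - 5)*(s - 4)*(s - 2)*(s - 5)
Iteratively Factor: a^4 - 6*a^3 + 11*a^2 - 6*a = (a)*(a^3 - 6*a^2 + 11*a - 6) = a*(a - 2)*(a^2 - 4*a + 3) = a*(a - 3)*(a - 2)*(a - 1)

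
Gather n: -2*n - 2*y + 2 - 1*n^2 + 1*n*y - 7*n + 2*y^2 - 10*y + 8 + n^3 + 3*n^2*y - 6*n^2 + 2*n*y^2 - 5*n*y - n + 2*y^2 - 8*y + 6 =n^3 + n^2*(3*y - 7) + n*(2*y^2 - 4*y - 10) + 4*y^2 - 20*y + 16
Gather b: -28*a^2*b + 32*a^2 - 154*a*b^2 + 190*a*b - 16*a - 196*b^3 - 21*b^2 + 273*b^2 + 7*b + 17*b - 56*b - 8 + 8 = 32*a^2 - 16*a - 196*b^3 + b^2*(252 - 154*a) + b*(-28*a^2 + 190*a - 32)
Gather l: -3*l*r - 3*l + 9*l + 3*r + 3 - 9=l*(6 - 3*r) + 3*r - 6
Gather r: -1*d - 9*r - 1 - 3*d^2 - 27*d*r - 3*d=-3*d^2 - 4*d + r*(-27*d - 9) - 1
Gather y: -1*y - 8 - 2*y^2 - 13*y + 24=-2*y^2 - 14*y + 16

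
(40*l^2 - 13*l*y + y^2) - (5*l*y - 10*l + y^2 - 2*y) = 40*l^2 - 18*l*y + 10*l + 2*y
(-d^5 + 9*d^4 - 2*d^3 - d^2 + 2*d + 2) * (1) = -d^5 + 9*d^4 - 2*d^3 - d^2 + 2*d + 2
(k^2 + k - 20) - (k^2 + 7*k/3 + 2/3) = -4*k/3 - 62/3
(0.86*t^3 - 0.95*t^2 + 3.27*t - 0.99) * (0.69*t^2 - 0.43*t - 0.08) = 0.5934*t^5 - 1.0253*t^4 + 2.596*t^3 - 2.0132*t^2 + 0.1641*t + 0.0792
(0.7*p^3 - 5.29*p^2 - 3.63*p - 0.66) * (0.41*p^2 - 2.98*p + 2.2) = 0.287*p^5 - 4.2549*p^4 + 15.8159*p^3 - 1.0912*p^2 - 6.0192*p - 1.452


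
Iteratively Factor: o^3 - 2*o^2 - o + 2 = (o - 2)*(o^2 - 1) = (o - 2)*(o + 1)*(o - 1)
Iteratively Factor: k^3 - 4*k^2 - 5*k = (k + 1)*(k^2 - 5*k) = k*(k + 1)*(k - 5)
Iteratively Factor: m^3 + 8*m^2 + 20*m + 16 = (m + 4)*(m^2 + 4*m + 4) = (m + 2)*(m + 4)*(m + 2)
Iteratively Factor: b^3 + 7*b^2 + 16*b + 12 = (b + 2)*(b^2 + 5*b + 6) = (b + 2)^2*(b + 3)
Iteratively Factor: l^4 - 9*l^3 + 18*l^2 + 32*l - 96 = (l - 3)*(l^3 - 6*l^2 + 32) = (l - 4)*(l - 3)*(l^2 - 2*l - 8) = (l - 4)^2*(l - 3)*(l + 2)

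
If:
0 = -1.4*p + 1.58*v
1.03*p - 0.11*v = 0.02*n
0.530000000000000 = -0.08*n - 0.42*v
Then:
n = -6.02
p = -0.13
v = -0.11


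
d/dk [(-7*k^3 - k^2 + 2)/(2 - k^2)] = 7*k^2*(k^2 - 6)/(k^4 - 4*k^2 + 4)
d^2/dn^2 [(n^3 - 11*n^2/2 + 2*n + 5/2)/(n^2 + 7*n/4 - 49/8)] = 72*(296*n^3 - 1788*n^2 + 2310*n - 2303)/(512*n^6 + 2688*n^5 - 4704*n^4 - 30184*n^3 + 28812*n^2 + 100842*n - 117649)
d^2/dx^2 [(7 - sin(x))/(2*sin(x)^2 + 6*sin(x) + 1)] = (4*sin(x)^5 - 124*sin(x)^4 - 272*sin(x)^3 - 34*sin(x)^2 + 559*sin(x) + 488)/(6*sin(x) - cos(2*x) + 2)^3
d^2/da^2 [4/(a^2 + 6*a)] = 8*(-a*(a + 6) + 4*(a + 3)^2)/(a^3*(a + 6)^3)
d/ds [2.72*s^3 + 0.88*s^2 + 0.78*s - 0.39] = 8.16*s^2 + 1.76*s + 0.78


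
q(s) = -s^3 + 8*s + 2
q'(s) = 8 - 3*s^2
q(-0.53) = -2.09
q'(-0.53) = 7.16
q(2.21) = 8.89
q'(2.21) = -6.65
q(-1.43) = -6.52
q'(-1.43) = 1.87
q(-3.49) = 16.59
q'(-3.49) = -28.54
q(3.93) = -27.26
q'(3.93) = -38.33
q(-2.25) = -4.61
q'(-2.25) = -7.19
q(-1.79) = -6.58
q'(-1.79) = -1.61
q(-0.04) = 1.68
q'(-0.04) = 8.00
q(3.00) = -1.00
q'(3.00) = -19.00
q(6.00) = -166.00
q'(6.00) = -100.00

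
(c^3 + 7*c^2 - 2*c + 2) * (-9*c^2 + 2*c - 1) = -9*c^5 - 61*c^4 + 31*c^3 - 29*c^2 + 6*c - 2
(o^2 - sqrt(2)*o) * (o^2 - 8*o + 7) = o^4 - 8*o^3 - sqrt(2)*o^3 + 7*o^2 + 8*sqrt(2)*o^2 - 7*sqrt(2)*o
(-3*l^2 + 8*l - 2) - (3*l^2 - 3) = -6*l^2 + 8*l + 1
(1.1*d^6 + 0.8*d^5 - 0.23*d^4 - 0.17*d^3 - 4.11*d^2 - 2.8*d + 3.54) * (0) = 0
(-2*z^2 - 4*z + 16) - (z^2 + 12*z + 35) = -3*z^2 - 16*z - 19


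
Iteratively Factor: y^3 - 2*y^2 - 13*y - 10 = (y - 5)*(y^2 + 3*y + 2) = (y - 5)*(y + 1)*(y + 2)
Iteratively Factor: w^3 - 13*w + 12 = (w - 1)*(w^2 + w - 12) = (w - 1)*(w + 4)*(w - 3)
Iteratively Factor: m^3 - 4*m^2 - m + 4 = (m - 4)*(m^2 - 1) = (m - 4)*(m - 1)*(m + 1)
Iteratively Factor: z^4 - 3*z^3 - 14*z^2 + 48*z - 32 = (z - 4)*(z^3 + z^2 - 10*z + 8) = (z - 4)*(z + 4)*(z^2 - 3*z + 2) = (z - 4)*(z - 1)*(z + 4)*(z - 2)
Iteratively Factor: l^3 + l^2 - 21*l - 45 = (l + 3)*(l^2 - 2*l - 15) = (l - 5)*(l + 3)*(l + 3)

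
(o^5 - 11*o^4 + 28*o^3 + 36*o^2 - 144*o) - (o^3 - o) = o^5 - 11*o^4 + 27*o^3 + 36*o^2 - 143*o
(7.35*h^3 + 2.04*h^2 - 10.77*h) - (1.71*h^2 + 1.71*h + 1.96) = 7.35*h^3 + 0.33*h^2 - 12.48*h - 1.96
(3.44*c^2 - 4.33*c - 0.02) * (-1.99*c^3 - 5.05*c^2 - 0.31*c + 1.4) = -6.8456*c^5 - 8.7553*c^4 + 20.8399*c^3 + 6.2593*c^2 - 6.0558*c - 0.028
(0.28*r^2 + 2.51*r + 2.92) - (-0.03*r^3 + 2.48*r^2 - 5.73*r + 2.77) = 0.03*r^3 - 2.2*r^2 + 8.24*r + 0.15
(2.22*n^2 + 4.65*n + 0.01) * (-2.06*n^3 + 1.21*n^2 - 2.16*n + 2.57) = -4.5732*n^5 - 6.8928*n^4 + 0.8107*n^3 - 4.3265*n^2 + 11.9289*n + 0.0257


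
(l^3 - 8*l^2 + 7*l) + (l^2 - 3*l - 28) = l^3 - 7*l^2 + 4*l - 28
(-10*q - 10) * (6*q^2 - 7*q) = -60*q^3 + 10*q^2 + 70*q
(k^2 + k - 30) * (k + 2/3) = k^3 + 5*k^2/3 - 88*k/3 - 20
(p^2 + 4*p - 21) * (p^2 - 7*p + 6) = p^4 - 3*p^3 - 43*p^2 + 171*p - 126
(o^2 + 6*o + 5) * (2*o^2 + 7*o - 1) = 2*o^4 + 19*o^3 + 51*o^2 + 29*o - 5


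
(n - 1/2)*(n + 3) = n^2 + 5*n/2 - 3/2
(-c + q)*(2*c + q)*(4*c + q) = -8*c^3 + 2*c^2*q + 5*c*q^2 + q^3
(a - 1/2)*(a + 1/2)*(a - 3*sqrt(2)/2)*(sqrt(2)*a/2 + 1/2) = sqrt(2)*a^4/2 - a^3 - 7*sqrt(2)*a^2/8 + a/4 + 3*sqrt(2)/16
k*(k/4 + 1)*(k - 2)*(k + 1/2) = k^4/4 + 5*k^3/8 - 7*k^2/4 - k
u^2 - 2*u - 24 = (u - 6)*(u + 4)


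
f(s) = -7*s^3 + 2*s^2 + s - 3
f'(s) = -21*s^2 + 4*s + 1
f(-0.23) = -3.04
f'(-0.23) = -1.03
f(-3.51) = 320.84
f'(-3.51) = -271.76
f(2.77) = -133.66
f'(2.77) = -149.05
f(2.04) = -52.06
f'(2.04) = -78.23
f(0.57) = -3.08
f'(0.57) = -3.54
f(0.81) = -4.60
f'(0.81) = -9.54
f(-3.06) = 213.24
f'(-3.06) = -207.88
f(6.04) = -1466.44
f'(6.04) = -740.95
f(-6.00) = 1575.00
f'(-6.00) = -779.00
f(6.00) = -1437.00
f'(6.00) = -731.00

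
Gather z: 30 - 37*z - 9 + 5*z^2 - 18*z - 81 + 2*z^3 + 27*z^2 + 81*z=2*z^3 + 32*z^2 + 26*z - 60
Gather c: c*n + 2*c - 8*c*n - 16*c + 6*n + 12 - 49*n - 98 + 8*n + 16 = c*(-7*n - 14) - 35*n - 70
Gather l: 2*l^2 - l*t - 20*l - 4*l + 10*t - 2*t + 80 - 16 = 2*l^2 + l*(-t - 24) + 8*t + 64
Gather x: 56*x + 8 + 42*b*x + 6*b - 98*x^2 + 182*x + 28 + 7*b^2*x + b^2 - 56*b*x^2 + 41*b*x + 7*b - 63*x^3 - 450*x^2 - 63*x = b^2 + 13*b - 63*x^3 + x^2*(-56*b - 548) + x*(7*b^2 + 83*b + 175) + 36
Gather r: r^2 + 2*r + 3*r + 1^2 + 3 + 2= r^2 + 5*r + 6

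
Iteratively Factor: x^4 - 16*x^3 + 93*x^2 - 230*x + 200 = (x - 5)*(x^3 - 11*x^2 + 38*x - 40) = (x - 5)^2*(x^2 - 6*x + 8) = (x - 5)^2*(x - 2)*(x - 4)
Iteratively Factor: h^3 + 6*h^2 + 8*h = (h)*(h^2 + 6*h + 8) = h*(h + 4)*(h + 2)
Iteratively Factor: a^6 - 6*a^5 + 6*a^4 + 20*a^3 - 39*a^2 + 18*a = (a - 1)*(a^5 - 5*a^4 + a^3 + 21*a^2 - 18*a) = (a - 3)*(a - 1)*(a^4 - 2*a^3 - 5*a^2 + 6*a) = (a - 3)*(a - 1)^2*(a^3 - a^2 - 6*a) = (a - 3)*(a - 1)^2*(a + 2)*(a^2 - 3*a) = (a - 3)^2*(a - 1)^2*(a + 2)*(a)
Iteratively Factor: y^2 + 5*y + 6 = (y + 3)*(y + 2)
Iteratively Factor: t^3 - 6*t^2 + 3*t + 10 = (t + 1)*(t^2 - 7*t + 10) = (t - 5)*(t + 1)*(t - 2)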